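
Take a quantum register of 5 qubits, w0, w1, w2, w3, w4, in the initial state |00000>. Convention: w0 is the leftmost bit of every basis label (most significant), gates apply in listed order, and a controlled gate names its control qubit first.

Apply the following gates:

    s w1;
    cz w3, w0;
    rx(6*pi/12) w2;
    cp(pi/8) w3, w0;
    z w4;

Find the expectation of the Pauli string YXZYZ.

The expectation value of YXZYZ is 0.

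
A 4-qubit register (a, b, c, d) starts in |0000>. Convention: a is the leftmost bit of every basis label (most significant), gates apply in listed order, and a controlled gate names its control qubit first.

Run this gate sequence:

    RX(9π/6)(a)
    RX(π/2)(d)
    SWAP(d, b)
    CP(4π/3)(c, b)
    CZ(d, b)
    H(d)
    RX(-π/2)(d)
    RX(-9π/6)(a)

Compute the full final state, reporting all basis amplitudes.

The resulting statevector has amplitude sqrt(2)*(1 + I)/4 on |0000>, sqrt(2)*(1 + I)/4 on |0001>, sqrt(2)*(1 - I)/4 on |0100>, sqrt(2)*(1 - I)/4 on |0101>, and 0 on every other basis state.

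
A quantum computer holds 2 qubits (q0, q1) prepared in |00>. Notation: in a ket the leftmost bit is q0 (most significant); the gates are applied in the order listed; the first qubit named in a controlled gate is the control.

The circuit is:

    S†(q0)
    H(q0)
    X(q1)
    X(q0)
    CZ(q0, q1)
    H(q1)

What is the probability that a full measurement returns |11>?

A full measurement returns |11> with probability 1/4.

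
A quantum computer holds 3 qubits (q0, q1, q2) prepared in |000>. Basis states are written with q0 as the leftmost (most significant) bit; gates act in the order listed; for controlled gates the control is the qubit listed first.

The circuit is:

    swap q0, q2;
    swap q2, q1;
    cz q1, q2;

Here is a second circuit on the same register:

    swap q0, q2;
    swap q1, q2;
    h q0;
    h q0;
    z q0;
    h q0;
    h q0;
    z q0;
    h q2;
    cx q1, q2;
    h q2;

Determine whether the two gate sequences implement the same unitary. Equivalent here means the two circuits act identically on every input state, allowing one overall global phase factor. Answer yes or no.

Yes, they are equivalent — the unitaries differ by at most a global phase.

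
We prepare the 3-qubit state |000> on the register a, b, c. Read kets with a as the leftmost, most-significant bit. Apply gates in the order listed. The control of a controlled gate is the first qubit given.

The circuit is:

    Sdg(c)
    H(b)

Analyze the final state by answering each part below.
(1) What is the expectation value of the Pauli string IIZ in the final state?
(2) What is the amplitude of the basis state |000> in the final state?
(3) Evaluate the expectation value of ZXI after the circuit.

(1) The expectation value of IIZ is 1.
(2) The amplitude on |000> is sqrt(2)/2.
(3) The expectation value of ZXI is 1.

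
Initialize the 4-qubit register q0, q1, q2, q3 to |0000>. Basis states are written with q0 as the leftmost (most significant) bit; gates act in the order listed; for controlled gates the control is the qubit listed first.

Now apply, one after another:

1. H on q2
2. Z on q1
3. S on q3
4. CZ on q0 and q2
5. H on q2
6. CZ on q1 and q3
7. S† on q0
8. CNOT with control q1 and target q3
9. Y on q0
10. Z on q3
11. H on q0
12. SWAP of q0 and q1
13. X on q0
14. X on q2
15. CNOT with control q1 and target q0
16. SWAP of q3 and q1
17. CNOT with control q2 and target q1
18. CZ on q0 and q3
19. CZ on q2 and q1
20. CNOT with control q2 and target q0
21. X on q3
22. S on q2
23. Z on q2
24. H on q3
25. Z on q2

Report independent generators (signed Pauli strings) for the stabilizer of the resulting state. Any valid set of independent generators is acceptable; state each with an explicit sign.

The stabilizer group can be generated by -XIIZ, -ZIIX, -IZII, -IIZI, among other valid generating sets.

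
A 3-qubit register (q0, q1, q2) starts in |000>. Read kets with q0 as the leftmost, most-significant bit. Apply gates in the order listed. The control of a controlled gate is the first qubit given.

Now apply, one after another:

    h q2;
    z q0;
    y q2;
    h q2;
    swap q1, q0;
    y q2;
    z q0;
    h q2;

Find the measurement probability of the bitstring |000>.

Outcome |000> occurs with probability 1/2.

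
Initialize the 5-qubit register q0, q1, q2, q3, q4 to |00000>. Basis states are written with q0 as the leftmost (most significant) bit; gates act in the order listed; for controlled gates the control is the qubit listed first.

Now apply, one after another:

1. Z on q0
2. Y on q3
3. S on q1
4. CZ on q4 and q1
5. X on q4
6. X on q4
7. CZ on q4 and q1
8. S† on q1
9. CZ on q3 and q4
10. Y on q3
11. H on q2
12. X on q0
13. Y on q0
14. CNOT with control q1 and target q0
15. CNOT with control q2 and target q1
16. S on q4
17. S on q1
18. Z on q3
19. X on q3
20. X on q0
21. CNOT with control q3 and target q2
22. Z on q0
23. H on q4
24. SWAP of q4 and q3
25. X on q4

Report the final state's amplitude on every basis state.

The final amplitudes are I/2 on |10100>, I/2 on |10110>, -1/2 on |11000>, -1/2 on |11010>, and 0 on every other basis state. Key observation: steps 3-8 multiply out to the identity, so the circuit reduces to the remaining gates.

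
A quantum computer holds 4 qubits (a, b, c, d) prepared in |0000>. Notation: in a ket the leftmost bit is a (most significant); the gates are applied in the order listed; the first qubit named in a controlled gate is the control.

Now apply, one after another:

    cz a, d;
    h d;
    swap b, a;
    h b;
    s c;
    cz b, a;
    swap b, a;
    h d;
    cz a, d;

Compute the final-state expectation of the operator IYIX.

In the final state, IYIX has expectation 0.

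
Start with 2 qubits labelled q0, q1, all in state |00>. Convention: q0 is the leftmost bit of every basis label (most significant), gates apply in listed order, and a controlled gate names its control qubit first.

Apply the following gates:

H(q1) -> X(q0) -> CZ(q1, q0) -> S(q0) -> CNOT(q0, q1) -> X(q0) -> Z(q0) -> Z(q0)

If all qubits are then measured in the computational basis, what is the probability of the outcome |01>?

The probability of measuring |01> is 1/2.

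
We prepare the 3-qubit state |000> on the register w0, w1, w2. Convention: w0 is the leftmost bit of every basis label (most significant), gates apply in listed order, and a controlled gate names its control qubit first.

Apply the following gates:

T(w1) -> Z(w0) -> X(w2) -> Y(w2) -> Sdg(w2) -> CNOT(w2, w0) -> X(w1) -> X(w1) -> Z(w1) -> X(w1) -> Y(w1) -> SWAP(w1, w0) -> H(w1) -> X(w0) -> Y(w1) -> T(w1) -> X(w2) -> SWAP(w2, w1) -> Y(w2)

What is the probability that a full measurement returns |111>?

The probability of measuring |111> is 1/2.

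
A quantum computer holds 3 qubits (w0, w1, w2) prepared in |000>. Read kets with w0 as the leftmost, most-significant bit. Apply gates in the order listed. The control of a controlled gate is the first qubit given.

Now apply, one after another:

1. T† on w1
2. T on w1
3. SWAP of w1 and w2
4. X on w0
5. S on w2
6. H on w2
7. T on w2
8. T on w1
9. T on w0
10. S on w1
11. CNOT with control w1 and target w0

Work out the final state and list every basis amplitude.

The final amplitudes are sqrt(2)*exp(I*pi/4)/2 on |100>, sqrt(2)*I/2 on |101>, and 0 on every other basis state.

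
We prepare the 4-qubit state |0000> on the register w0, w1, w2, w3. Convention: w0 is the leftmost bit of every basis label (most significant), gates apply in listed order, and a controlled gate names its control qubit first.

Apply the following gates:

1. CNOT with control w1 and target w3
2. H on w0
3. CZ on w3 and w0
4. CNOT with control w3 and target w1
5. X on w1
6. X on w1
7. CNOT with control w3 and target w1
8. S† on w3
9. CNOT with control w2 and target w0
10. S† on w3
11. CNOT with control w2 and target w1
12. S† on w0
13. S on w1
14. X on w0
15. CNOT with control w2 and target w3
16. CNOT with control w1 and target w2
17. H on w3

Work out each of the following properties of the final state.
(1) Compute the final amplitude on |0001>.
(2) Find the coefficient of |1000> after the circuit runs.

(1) The amplitude on |0001> is -I/2.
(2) The final state's coefficient on |1000> equals 1/2.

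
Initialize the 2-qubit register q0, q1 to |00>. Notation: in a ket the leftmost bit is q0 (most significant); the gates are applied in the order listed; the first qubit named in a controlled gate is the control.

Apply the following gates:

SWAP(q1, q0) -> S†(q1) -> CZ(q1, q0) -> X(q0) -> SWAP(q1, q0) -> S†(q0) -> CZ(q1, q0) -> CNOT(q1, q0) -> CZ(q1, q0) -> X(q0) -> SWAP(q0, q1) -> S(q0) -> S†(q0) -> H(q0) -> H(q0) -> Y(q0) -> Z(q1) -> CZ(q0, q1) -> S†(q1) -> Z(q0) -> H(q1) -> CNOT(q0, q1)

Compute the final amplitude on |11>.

The final state's coefficient on |11> equals 0.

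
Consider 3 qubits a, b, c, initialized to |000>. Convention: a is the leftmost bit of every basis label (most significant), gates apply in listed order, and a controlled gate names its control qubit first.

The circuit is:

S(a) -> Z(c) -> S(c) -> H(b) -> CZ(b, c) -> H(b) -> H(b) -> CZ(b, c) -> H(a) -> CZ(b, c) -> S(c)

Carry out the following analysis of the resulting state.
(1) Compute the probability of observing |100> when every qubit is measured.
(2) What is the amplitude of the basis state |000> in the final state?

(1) A full measurement returns |100> with probability 1/4.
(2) |000> carries amplitude 1/2 in the final state.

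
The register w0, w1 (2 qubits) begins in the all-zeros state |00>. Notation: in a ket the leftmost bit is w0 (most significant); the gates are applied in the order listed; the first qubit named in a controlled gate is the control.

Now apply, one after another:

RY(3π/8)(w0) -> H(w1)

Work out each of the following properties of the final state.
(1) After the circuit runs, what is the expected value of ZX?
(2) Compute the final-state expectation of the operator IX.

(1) The observable ZX averages to sqrt(2 - sqrt(2))/2.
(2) The expectation value of IX is 1.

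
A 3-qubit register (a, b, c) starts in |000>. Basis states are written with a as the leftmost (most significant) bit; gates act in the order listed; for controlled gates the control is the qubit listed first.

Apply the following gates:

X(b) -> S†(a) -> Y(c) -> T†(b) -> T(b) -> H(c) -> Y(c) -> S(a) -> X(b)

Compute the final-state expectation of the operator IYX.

The observable IYX averages to 0.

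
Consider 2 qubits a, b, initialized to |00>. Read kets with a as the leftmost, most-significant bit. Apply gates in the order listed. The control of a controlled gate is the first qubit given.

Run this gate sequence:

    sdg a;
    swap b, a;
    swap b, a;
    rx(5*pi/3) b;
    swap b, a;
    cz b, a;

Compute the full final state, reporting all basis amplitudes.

The final amplitudes are -sqrt(3)/2 on |00>, 0 on |01>, -I/2 on |10>, 0 on |11>. Key observation: gates 2-3 undo each other exactly, leaving only the rest of the circuit to track.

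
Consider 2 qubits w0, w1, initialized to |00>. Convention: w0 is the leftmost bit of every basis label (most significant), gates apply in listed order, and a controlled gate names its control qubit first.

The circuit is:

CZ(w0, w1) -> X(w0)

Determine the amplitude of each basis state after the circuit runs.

The resulting statevector has amplitude 1 on |10>, and 0 on every other basis state.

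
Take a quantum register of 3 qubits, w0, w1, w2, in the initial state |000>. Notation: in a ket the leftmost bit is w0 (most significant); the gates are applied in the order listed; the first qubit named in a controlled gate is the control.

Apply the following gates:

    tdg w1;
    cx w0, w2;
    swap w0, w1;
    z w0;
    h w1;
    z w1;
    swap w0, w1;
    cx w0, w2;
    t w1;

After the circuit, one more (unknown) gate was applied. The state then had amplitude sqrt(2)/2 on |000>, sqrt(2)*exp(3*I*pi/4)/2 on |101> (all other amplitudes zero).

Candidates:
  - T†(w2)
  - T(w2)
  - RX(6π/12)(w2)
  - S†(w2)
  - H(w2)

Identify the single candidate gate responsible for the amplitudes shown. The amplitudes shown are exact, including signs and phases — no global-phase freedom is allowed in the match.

It was T†(w2) that produced the state shown.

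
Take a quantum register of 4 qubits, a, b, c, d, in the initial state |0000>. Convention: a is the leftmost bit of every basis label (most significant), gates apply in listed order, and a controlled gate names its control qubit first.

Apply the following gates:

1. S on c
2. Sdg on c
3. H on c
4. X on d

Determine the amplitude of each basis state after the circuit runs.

The resulting statevector has amplitude sqrt(2)/2 on |0001>, sqrt(2)/2 on |0011>, and 0 on every other basis state. Key observation: the block from step 1 through step 2 cancels to the identity and can be dropped.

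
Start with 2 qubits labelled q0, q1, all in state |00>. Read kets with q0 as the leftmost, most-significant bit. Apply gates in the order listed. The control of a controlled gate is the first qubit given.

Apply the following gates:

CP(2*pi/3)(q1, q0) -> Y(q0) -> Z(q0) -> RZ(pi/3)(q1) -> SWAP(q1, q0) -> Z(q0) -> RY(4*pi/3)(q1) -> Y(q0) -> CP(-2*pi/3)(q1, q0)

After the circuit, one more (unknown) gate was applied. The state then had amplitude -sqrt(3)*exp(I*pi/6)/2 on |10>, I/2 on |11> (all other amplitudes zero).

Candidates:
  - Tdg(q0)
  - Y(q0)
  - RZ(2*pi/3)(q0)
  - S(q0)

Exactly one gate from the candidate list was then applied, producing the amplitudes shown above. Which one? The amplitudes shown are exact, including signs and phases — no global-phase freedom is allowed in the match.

It was RZ(2*pi/3)(q0) that produced the state shown.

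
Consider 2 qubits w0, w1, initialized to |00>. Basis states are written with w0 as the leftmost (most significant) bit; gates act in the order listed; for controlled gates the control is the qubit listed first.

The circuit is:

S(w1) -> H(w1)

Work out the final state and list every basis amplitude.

The final amplitudes are sqrt(2)/2 on |00>, sqrt(2)/2 on |01>, 0 on |10>, 0 on |11>.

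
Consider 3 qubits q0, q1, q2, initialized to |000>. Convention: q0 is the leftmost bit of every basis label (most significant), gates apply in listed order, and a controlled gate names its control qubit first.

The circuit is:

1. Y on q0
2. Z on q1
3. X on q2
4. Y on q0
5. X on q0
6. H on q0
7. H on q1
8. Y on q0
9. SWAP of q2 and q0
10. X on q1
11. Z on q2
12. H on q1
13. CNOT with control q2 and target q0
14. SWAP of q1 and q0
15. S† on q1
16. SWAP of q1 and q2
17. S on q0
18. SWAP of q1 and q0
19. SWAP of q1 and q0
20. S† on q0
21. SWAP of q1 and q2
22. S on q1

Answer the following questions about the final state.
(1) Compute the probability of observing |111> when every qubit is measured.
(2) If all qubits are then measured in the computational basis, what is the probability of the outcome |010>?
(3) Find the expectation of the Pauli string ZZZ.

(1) Outcome |111> occurs with probability 0. Key observation: steps 15-22 multiply out to the identity, so the circuit reduces to the remaining gates.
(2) A full measurement returns |010> with probability 1/2.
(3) The observable ZZZ averages to -1.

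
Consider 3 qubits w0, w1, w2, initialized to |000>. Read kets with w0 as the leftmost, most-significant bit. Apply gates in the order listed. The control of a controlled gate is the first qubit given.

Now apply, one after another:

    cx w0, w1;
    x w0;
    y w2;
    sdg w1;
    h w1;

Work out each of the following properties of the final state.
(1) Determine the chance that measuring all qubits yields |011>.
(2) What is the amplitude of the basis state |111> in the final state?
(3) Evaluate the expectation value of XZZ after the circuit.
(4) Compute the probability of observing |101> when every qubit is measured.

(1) Outcome |011> occurs with probability 0.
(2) The amplitude on |111> is sqrt(2)*I/2.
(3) The observable XZZ averages to 0.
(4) The probability of measuring |101> is 1/2.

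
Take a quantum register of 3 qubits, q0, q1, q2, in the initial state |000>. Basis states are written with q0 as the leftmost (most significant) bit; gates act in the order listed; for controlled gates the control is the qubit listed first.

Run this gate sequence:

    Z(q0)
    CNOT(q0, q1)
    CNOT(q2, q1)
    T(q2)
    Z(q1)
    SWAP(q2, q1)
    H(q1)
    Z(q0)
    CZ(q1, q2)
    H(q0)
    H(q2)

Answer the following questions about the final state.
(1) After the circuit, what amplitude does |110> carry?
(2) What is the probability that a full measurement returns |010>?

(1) The amplitude on |110> is sqrt(2)/4.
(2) Outcome |010> occurs with probability 1/8.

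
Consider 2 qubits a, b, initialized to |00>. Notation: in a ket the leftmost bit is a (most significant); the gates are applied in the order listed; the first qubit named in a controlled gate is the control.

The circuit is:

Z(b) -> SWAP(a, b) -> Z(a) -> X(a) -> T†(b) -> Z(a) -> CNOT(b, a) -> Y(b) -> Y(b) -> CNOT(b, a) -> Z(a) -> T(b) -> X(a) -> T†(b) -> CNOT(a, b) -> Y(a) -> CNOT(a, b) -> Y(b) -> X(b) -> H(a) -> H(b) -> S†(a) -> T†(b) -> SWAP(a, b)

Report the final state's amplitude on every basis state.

After the circuit, the state carries amplitude 1/2 on |00>, I/2 on |01>, exp(3*I*pi/4)/2 on |10>, -exp(I*pi/4)/2 on |11>.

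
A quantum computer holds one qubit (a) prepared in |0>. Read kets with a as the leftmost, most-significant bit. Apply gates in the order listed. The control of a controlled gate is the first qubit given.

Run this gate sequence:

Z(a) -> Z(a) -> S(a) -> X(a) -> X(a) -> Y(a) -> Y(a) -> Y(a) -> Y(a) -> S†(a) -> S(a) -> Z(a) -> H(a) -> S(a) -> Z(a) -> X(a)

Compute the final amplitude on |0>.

|0> carries amplitude -sqrt(2)*I/2 in the final state.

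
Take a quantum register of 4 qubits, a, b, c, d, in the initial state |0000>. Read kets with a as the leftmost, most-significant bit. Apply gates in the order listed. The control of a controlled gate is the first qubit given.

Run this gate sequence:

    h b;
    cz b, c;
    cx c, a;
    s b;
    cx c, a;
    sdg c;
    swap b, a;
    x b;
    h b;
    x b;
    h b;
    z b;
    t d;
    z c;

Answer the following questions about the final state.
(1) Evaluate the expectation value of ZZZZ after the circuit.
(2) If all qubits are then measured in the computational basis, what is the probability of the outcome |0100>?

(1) The observable ZZZZ averages to 0. Key observation: the block from step 9 through step 12 cancels to the identity and can be dropped.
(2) A full measurement returns |0100> with probability 1/2.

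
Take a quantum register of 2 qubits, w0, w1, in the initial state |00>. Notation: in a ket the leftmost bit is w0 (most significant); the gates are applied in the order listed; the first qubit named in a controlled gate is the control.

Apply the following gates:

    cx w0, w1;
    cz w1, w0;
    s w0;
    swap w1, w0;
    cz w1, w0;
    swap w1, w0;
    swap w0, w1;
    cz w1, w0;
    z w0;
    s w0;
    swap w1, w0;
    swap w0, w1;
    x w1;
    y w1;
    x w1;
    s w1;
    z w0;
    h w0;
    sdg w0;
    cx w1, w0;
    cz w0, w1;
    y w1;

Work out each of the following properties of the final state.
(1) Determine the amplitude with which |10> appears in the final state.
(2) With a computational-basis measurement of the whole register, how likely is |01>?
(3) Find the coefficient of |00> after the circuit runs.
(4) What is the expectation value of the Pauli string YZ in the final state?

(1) |10> carries amplitude sqrt(2)*I/2 in the final state.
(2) Outcome |01> occurs with probability 0.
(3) The amplitude on |00> is -sqrt(2)/2.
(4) In the final state, YZ has expectation -1.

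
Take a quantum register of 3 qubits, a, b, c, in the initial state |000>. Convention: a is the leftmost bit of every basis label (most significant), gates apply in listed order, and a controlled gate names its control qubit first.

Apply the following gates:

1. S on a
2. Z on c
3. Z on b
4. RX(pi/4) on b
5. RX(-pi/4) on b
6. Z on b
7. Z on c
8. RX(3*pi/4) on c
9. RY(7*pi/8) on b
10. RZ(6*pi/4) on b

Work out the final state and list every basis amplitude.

The final amplitudes are -sqrt(2 - sqrt(2))*exp(I*pi/4)*sin(pi/16)/2 on |000>, sqrt(sqrt(2) + 2)*exp(3*I*pi/4)*sin(pi/16)/2 on |001>, sqrt(2 - sqrt(2))*exp(3*I*pi/4)*cos(pi/16)/2 on |010>, sqrt(sqrt(2) + 2)*exp(I*pi/4)*cos(pi/16)/2 on |011>, 0 on |100>, 0 on |101>, 0 on |110>, 0 on |111>. Key observation: the block from step 2 through step 7 cancels to the identity and can be dropped.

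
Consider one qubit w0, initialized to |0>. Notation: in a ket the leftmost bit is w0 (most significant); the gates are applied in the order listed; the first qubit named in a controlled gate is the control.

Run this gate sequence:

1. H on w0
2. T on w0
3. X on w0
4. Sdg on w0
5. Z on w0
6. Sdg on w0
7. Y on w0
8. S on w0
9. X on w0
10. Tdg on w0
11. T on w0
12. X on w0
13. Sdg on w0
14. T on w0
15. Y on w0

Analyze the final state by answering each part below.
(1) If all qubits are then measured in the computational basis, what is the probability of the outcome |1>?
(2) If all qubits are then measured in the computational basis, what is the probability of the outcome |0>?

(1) Outcome |1> occurs with probability 1/2.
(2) A full measurement returns |0> with probability 1/2.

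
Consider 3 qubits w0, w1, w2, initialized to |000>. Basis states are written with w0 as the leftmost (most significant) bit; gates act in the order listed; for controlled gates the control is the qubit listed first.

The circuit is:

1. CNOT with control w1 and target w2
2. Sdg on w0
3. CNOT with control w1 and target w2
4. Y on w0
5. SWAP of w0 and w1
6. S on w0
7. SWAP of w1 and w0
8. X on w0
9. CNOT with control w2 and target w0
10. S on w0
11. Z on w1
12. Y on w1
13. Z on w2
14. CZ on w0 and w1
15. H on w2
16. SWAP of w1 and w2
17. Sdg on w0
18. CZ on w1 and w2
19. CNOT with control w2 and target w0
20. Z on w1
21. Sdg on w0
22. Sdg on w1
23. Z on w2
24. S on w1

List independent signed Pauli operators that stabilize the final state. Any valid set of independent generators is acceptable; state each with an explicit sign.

The final state is stabilized by the group generated by +IXI, -ZII, -IIZ; other independent generating sets are equally valid.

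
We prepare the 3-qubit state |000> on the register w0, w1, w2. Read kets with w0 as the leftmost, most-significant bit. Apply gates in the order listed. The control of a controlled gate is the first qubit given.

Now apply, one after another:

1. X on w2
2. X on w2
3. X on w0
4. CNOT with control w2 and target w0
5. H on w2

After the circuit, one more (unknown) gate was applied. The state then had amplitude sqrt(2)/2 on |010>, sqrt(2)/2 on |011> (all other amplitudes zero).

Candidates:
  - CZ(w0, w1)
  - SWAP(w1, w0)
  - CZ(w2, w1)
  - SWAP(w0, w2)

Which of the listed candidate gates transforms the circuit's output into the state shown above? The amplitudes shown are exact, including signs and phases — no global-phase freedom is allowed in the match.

It was SWAP(w1, w0) that produced the state shown. Key observation: steps 1-2 multiply out to the identity, so the circuit reduces to the remaining gates.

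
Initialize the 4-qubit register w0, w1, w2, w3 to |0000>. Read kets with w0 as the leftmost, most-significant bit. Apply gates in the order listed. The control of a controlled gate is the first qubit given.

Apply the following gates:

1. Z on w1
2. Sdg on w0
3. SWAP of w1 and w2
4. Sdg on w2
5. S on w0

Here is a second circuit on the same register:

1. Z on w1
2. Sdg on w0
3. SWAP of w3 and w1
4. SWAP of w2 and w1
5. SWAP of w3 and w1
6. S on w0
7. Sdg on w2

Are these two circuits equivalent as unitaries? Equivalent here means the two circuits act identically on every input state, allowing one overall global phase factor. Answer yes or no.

No — the two circuits implement different unitaries, even allowing a global phase.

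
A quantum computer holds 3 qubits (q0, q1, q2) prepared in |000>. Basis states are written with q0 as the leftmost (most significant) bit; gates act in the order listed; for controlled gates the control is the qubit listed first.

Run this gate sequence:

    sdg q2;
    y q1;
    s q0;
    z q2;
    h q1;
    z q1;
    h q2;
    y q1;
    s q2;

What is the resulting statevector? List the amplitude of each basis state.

After the circuit, the state carries amplitude 1/2 on |000>, I/2 on |001>, -1/2 on |010>, -I/2 on |011>, 0 on |100>, 0 on |101>, 0 on |110>, 0 on |111>.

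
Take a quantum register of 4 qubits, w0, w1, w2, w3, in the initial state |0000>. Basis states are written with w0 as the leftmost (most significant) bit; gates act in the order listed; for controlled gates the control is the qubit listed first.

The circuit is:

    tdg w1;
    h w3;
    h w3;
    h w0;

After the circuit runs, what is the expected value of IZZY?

The observable IZZY averages to 0. Key observation: steps 2-3 multiply out to the identity, so the circuit reduces to the remaining gates.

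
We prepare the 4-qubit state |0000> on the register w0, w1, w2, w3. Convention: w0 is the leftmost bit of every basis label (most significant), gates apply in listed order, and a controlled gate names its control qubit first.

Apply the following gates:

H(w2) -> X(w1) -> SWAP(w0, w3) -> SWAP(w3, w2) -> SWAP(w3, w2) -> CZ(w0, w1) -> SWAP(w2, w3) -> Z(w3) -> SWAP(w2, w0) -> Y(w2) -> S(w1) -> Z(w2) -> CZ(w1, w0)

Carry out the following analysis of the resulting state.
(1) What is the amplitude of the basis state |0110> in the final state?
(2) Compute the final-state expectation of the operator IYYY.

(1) The final state's coefficient on |0110> equals sqrt(2)/2.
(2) In the final state, IYYY has expectation 0.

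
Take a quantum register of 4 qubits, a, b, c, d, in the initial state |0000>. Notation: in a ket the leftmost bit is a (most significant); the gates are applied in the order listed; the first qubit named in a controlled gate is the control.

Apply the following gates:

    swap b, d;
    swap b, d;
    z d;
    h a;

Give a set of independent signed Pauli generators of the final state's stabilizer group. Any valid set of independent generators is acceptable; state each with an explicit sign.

The stabilizer group can be generated by +XIII, +IZII, +IIZI, +IIIZ, among other valid generating sets.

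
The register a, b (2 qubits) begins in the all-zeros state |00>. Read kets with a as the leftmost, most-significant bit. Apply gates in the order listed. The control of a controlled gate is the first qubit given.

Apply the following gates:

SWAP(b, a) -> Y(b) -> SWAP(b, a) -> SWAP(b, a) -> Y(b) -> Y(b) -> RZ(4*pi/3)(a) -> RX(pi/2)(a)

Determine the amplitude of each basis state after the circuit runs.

The final amplitudes are 0 on |00>, -sqrt(2)*exp(5*I*pi/6)/2 on |01>, 0 on |10>, -sqrt(2)*exp(I*pi/3)/2 on |11>. Key observation: the block from step 2 through step 5 cancels to the identity and can be dropped.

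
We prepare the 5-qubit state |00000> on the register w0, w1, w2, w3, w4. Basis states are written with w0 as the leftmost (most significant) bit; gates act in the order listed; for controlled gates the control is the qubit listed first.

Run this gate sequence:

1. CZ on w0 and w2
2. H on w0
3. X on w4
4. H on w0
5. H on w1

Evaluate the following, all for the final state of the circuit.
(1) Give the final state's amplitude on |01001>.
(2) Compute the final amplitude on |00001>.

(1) The final state's coefficient on |01001> equals sqrt(2)/2.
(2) The final state's coefficient on |00001> equals sqrt(2)/2.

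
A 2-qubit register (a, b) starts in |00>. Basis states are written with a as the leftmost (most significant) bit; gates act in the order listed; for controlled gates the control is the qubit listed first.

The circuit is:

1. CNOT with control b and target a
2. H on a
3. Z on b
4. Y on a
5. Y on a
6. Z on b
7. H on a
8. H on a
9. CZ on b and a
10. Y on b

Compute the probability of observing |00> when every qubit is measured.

The probability of measuring |00> is 0. Key observation: steps 2-7 multiply out to the identity, so the circuit reduces to the remaining gates.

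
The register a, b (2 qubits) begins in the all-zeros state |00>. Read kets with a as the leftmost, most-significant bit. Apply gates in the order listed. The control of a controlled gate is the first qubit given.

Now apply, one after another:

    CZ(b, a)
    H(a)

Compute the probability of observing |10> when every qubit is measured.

Outcome |10> occurs with probability 1/2.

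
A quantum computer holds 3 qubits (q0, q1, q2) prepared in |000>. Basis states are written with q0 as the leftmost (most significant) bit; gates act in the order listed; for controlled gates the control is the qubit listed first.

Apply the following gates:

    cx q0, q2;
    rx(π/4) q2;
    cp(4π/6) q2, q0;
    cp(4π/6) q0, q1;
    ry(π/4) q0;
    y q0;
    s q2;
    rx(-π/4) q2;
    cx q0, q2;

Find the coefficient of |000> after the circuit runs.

The amplitude on |000> is (1 - I)*sqrt(2 - sqrt(2))*(2 - sqrt(2)*I)/8.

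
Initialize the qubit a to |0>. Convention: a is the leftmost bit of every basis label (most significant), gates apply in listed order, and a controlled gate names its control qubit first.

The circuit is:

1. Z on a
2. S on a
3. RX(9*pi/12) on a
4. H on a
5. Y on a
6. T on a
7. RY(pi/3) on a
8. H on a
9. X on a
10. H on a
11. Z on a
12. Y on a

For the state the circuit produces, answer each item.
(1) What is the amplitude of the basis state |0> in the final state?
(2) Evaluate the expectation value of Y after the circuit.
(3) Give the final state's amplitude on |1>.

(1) The final state's coefficient on |0> equals -sqrt(4 - 2*sqrt(2))/8 - sqrt(6*sqrt(2) + 12)*exp(3*I*pi/4)/8 - I*sqrt(2*sqrt(2) + 4)/8 + sqrt(12 - 6*sqrt(2))*exp(I*pi/4)/8. Key observation: steps 8-11 multiply out to the identity, so the circuit reduces to the remaining gates.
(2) The observable Y averages to 1.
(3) The amplitude on |1> is sqrt(12 - 6*sqrt(2))/8 - sqrt(2*sqrt(2) + 4)*exp(3*I*pi/4)/8 + sqrt(4 - 2*sqrt(2))*exp(I*pi/4)/8 + I*sqrt(6*sqrt(2) + 12)/8.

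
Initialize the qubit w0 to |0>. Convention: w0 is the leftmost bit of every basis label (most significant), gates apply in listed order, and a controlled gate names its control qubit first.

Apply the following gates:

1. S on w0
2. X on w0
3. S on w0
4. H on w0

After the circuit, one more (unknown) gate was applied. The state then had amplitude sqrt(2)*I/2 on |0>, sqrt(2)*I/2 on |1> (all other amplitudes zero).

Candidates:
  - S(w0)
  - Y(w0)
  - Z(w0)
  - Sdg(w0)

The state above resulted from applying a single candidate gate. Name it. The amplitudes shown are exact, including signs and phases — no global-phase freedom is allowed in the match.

It was Z(w0) that produced the state shown.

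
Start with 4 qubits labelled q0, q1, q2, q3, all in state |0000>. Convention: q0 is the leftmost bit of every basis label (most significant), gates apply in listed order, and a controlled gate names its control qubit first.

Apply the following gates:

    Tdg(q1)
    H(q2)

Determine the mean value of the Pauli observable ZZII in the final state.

In the final state, ZZII has expectation 1.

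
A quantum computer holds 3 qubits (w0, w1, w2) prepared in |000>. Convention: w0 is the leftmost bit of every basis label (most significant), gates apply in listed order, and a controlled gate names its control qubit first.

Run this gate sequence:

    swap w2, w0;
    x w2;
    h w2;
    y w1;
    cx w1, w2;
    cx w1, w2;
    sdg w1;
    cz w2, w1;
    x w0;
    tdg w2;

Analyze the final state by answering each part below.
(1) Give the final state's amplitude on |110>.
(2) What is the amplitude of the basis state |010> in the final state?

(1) The amplitude on |110> is sqrt(2)/2. Key observation: the block from step 5 through step 6 cancels to the identity and can be dropped.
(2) The amplitude on |010> is 0.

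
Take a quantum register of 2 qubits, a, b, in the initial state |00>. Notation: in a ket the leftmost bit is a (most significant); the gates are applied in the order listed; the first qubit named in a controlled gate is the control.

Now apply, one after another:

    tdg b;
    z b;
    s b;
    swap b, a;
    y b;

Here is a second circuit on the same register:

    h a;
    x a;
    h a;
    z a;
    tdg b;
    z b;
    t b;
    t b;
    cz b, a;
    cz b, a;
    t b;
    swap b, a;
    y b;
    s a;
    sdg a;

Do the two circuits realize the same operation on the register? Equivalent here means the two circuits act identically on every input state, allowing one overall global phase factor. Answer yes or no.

No, they are not equivalent — no single phase factor reconciles the two unitaries.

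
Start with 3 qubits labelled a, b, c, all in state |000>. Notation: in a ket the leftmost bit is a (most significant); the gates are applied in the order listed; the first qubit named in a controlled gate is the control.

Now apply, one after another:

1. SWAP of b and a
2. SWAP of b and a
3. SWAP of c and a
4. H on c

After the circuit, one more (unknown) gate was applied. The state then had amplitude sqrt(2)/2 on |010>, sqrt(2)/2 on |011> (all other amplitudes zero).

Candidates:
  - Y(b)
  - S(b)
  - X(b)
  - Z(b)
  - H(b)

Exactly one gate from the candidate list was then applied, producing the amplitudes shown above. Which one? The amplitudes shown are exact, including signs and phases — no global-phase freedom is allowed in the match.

It was X(b) that produced the state shown. Key observation: gates 1-2 undo each other exactly, leaving only the rest of the circuit to track.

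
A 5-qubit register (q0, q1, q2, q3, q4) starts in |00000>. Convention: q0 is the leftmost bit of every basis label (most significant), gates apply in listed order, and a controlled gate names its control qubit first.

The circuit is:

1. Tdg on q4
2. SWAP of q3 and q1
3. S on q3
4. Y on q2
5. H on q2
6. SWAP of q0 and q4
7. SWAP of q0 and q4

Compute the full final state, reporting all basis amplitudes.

After the circuit, the state carries amplitude sqrt(2)*I/2 on |00000>, -sqrt(2)*I/2 on |00100>, and 0 on every other basis state. Key observation: steps 6-7 multiply out to the identity, so the circuit reduces to the remaining gates.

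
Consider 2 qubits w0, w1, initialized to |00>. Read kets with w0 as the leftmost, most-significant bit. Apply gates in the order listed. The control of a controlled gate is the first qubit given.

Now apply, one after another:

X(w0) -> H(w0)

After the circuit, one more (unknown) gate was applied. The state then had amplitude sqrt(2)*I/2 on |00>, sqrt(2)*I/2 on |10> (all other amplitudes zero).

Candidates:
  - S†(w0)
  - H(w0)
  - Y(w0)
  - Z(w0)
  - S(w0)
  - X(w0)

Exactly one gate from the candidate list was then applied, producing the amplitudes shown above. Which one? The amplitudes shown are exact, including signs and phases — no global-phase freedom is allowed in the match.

The applied gate was Y(w0).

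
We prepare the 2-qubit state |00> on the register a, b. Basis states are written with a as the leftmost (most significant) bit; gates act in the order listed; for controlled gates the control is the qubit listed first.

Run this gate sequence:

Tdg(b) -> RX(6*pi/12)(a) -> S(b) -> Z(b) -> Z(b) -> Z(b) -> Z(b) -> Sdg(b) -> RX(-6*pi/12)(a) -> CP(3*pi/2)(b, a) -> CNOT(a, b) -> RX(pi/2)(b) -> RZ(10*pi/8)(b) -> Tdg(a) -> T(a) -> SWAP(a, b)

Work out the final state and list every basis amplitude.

The resulting statevector has amplitude -sqrt(2)*exp(3*I*pi/8)/2 on |00>, 0 on |01>, sqrt(2)*exp(I*pi/8)/2 on |10>, 0 on |11>. Key observation: gates 2-9 undo each other exactly, leaving only the rest of the circuit to track.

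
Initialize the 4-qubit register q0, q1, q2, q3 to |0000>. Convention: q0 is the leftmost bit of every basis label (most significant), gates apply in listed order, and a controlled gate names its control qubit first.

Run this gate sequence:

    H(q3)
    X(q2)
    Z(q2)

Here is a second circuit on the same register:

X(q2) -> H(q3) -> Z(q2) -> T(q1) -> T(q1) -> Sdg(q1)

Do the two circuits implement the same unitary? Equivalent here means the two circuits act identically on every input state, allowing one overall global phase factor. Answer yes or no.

Yes — the two circuits implement the same unitary up to a global phase.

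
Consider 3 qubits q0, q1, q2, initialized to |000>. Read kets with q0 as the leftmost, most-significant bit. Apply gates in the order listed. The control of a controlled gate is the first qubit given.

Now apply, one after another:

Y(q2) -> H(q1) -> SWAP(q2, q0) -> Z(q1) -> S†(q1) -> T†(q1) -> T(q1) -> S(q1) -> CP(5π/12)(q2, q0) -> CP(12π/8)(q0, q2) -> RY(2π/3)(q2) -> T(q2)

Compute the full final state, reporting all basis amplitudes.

After the circuit, the state carries amplitude 0 on |000>, 0 on |001>, 0 on |010>, 0 on |011>, sqrt(2)*I/4 on |100>, sqrt(6)*exp(3*I*pi/4)/4 on |101>, -sqrt(2)*I/4 on |110>, -sqrt(6)*exp(3*I*pi/4)/4 on |111>. Key observation: the block from step 5 through step 8 cancels to the identity and can be dropped.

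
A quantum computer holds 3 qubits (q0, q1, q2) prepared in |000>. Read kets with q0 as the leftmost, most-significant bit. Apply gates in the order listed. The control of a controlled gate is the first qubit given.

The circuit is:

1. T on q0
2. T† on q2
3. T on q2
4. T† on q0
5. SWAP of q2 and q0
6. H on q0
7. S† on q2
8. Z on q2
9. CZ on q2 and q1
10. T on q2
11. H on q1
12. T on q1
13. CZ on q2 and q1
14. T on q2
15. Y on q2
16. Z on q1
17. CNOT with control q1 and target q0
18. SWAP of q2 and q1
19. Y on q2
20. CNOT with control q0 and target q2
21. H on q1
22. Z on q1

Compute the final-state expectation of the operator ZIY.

The expectation value of ZIY is -sqrt(2)/2. Key observation: gates 1-4 undo each other exactly, leaving only the rest of the circuit to track.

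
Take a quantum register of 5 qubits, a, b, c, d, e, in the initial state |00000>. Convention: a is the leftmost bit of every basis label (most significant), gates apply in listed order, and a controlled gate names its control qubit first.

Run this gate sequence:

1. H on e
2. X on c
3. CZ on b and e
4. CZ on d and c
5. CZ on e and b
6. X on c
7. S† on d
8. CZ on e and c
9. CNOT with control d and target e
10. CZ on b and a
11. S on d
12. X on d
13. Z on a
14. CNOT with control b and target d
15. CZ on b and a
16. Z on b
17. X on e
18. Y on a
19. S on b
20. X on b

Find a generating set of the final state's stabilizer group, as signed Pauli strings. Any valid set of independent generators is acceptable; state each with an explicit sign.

The final state is stabilized by the group generated by +IIIIX, -ZIIII, -IZIII, +IIZII, -IIIZI; other independent generating sets are equally valid.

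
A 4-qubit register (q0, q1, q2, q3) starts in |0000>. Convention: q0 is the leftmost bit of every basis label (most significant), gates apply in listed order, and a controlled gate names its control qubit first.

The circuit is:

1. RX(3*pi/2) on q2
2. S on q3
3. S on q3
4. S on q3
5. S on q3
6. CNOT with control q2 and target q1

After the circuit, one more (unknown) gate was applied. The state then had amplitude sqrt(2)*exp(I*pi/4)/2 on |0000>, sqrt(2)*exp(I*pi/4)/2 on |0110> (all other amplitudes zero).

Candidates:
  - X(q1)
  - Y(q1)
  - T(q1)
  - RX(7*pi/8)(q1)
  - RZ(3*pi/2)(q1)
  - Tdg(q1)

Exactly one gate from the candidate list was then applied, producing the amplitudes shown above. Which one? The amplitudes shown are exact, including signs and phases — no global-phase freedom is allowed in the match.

The unique candidate consistent with the amplitudes is RZ(3*pi/2)(q1). Key observation: steps 2-5 multiply out to the identity, so the circuit reduces to the remaining gates.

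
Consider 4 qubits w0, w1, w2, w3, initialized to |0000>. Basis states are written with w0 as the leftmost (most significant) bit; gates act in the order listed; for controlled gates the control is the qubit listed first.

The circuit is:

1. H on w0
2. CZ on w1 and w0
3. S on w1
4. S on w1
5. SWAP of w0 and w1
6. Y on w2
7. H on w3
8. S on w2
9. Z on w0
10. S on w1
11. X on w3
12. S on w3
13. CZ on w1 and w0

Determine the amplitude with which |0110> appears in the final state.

|0110> carries amplitude -I/2 in the final state.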